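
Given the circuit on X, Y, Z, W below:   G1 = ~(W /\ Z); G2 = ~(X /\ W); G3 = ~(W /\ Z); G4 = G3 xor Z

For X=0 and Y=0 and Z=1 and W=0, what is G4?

0

G3 = ~(0 /\ 1) = 1
G4 = 1 xor 1 = 0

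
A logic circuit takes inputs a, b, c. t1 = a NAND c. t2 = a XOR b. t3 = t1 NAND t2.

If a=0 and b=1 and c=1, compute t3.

0

t1 = 0 NAND 1 = 1
t2 = 0 XOR 1 = 1
t3 = 1 NAND 1 = 0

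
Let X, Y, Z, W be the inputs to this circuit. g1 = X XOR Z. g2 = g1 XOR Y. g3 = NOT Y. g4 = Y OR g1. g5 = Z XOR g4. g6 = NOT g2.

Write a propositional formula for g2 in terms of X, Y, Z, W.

g1 = X XOR Z
g2 = g1 XOR Y = (X XOR Z) XOR Y

(X XOR Z) XOR Y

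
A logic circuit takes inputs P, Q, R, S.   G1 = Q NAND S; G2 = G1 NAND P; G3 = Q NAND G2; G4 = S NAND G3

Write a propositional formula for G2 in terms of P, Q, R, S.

G1 = Q NAND S
G2 = G1 NAND P = (Q NAND S) NAND P

(Q NAND S) NAND P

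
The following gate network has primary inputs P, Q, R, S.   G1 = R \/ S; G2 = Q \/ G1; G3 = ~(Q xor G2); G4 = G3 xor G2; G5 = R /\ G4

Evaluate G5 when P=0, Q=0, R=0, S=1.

G1 = 0 \/ 1 = 1
G2 = 0 \/ 1 = 1
G3 = ~(0 xor 1) = 0
G4 = 0 xor 1 = 1
G5 = 0 /\ 1 = 0

0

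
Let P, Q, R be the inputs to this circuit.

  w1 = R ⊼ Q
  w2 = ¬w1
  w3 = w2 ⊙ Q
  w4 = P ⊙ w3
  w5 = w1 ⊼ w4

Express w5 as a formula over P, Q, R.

w1 = R ⊼ Q
w2 = ¬w1 = ¬(R ⊼ Q)
w3 = w2 ⊙ Q = ¬(R ⊼ Q) ⊙ Q
w4 = P ⊙ w3 = P ⊙ (¬(R ⊼ Q) ⊙ Q)
w5 = w1 ⊼ w4 = (R ⊼ Q) ⊼ (P ⊙ (¬(R ⊼ Q) ⊙ Q))

(R ⊼ Q) ⊼ (P ⊙ (¬(R ⊼ Q) ⊙ Q))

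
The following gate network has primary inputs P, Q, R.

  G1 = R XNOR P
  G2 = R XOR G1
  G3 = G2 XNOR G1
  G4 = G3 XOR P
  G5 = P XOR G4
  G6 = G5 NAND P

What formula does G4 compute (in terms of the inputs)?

((R XOR (R XNOR P)) XNOR (R XNOR P)) XOR P

G1 = R XNOR P
G2 = R XOR G1 = R XOR (R XNOR P)
G3 = G2 XNOR G1 = (R XOR (R XNOR P)) XNOR (R XNOR P)
G4 = G3 XOR P = ((R XOR (R XNOR P)) XNOR (R XNOR P)) XOR P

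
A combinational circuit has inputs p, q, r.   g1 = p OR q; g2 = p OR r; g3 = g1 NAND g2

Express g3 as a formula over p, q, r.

g1 = p OR q
g2 = p OR r
g3 = g1 NAND g2 = (p OR q) NAND (p OR r)

(p OR q) NAND (p OR r)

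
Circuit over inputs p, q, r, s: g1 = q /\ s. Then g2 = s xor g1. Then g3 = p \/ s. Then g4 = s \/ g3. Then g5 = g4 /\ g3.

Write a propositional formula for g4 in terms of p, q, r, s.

s \/ (p \/ s)

g3 = p \/ s
g4 = s \/ g3 = s \/ (p \/ s)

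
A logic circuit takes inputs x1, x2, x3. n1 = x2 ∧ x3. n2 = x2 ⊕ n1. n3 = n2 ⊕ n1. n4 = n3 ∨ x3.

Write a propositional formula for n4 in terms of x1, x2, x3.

n1 = x2 ∧ x3
n2 = x2 ⊕ n1 = x2 ⊕ (x2 ∧ x3)
n3 = n2 ⊕ n1 = (x2 ⊕ (x2 ∧ x3)) ⊕ (x2 ∧ x3)
n4 = n3 ∨ x3 = ((x2 ⊕ (x2 ∧ x3)) ⊕ (x2 ∧ x3)) ∨ x3

((x2 ⊕ (x2 ∧ x3)) ⊕ (x2 ∧ x3)) ∨ x3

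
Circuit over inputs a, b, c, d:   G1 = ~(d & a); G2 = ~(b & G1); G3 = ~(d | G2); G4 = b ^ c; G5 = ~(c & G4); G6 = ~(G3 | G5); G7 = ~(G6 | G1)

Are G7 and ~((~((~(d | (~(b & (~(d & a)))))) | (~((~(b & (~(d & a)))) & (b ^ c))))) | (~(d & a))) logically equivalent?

G1 = ~(d & a)
G2 = ~(b & G1) = ~(b & (~(d & a)))
G3 = ~(d | G2) = ~(d | (~(b & (~(d & a)))))
G4 = b ^ c
G5 = ~(c & G4) = ~(c & (b ^ c))
G6 = ~(G3 | G5) = ~((~(d | (~(b & (~(d & a)))))) | (~(c & (b ^ c))))
G7 = ~(G6 | G1) = ~((~((~(d | (~(b & (~(d & a)))))) | (~(c & (b ^ c))))) | (~(d & a)))
At a=1, b=1, c=0, d=1: circuit gives 1, formula gives 0.

No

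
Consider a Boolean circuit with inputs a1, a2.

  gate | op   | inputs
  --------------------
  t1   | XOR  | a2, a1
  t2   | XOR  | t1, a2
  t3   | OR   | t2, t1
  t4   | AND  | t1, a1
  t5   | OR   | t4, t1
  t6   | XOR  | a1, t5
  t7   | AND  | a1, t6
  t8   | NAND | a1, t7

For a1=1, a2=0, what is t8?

t1 = 0 XOR 1 = 1
t4 = 1 AND 1 = 1
t5 = 1 OR 1 = 1
t6 = 1 XOR 1 = 0
t7 = 1 AND 0 = 0
t8 = 1 NAND 0 = 1

1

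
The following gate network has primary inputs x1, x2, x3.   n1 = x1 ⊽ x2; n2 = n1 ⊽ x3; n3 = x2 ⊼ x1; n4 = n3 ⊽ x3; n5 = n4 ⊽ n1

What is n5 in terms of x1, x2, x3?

n1 = x1 ⊽ x2
n3 = x2 ⊼ x1
n4 = n3 ⊽ x3 = (x2 ⊼ x1) ⊽ x3
n5 = n4 ⊽ n1 = ((x2 ⊼ x1) ⊽ x3) ⊽ (x1 ⊽ x2)

((x2 ⊼ x1) ⊽ x3) ⊽ (x1 ⊽ x2)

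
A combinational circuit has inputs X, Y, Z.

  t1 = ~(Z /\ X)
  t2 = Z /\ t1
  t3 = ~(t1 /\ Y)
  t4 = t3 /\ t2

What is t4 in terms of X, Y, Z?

t1 = ~(Z /\ X)
t2 = Z /\ t1 = Z /\ (~(Z /\ X))
t3 = ~(t1 /\ Y) = ~((~(Z /\ X)) /\ Y)
t4 = t3 /\ t2 = (~((~(Z /\ X)) /\ Y)) /\ (Z /\ (~(Z /\ X)))

(~((~(Z /\ X)) /\ Y)) /\ (Z /\ (~(Z /\ X)))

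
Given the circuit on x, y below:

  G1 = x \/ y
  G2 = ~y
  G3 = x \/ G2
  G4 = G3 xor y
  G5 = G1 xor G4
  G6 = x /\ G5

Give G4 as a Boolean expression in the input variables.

(x \/ ~y) xor y

G2 = ~y
G3 = x \/ G2 = x \/ ~y
G4 = G3 xor y = (x \/ ~y) xor y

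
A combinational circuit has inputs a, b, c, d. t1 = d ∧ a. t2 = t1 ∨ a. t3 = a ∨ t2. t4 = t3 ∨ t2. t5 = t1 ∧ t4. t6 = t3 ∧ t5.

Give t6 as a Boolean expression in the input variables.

(a ∨ ((d ∧ a) ∨ a)) ∧ ((d ∧ a) ∧ ((a ∨ ((d ∧ a) ∨ a)) ∨ ((d ∧ a) ∨ a)))

t1 = d ∧ a
t2 = t1 ∨ a = (d ∧ a) ∨ a
t3 = a ∨ t2 = a ∨ ((d ∧ a) ∨ a)
t4 = t3 ∨ t2 = (a ∨ ((d ∧ a) ∨ a)) ∨ ((d ∧ a) ∨ a)
t5 = t1 ∧ t4 = (d ∧ a) ∧ ((a ∨ ((d ∧ a) ∨ a)) ∨ ((d ∧ a) ∨ a))
t6 = t3 ∧ t5 = (a ∨ ((d ∧ a) ∨ a)) ∧ ((d ∧ a) ∧ ((a ∨ ((d ∧ a) ∨ a)) ∨ ((d ∧ a) ∨ a)))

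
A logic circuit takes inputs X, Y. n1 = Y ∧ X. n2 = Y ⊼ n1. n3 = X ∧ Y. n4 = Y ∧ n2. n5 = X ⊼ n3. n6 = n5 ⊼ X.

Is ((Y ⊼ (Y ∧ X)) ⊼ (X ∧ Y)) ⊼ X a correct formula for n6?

n3 = X ∧ Y
n5 = X ⊼ n3 = X ⊼ (X ∧ Y)
n6 = n5 ⊼ X = (X ⊼ (X ∧ Y)) ⊼ X
At X=1, Y=1: circuit gives 1, formula gives 0.

No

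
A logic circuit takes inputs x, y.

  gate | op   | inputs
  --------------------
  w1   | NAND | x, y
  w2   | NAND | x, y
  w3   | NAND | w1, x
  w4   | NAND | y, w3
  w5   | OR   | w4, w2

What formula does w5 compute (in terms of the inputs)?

w1 = x NAND y
w2 = x NAND y
w3 = w1 NAND x = (x NAND y) NAND x
w4 = y NAND w3 = y NAND ((x NAND y) NAND x)
w5 = w4 OR w2 = (y NAND ((x NAND y) NAND x)) OR (x NAND y)

(y NAND ((x NAND y) NAND x)) OR (x NAND y)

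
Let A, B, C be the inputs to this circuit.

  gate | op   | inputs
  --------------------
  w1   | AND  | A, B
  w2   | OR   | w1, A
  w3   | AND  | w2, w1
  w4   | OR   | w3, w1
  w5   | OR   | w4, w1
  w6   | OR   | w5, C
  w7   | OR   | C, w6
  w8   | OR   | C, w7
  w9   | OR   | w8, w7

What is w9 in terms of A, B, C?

w1 = A AND B
w2 = w1 OR A = (A AND B) OR A
w3 = w2 AND w1 = ((A AND B) OR A) AND (A AND B)
w4 = w3 OR w1 = (((A AND B) OR A) AND (A AND B)) OR (A AND B)
w5 = w4 OR w1 = ((((A AND B) OR A) AND (A AND B)) OR (A AND B)) OR (A AND B)
w6 = w5 OR C = (((((A AND B) OR A) AND (A AND B)) OR (A AND B)) OR (A AND B)) OR C
w7 = C OR w6 = C OR ((((((A AND B) OR A) AND (A AND B)) OR (A AND B)) OR (A AND B)) OR C)
w8 = C OR w7 = C OR (C OR ((((((A AND B) OR A) AND (A AND B)) OR (A AND B)) OR (A AND B)) OR C))
w9 = w8 OR w7 = (C OR (C OR ((((((A AND B) OR A) AND (A AND B)) OR (A AND B)) OR (A AND B)) OR C))) OR (C OR ((((((A AND B) OR A) AND (A AND B)) OR (A AND B)) OR (A AND B)) OR C))

(C OR (C OR ((((((A AND B) OR A) AND (A AND B)) OR (A AND B)) OR (A AND B)) OR C))) OR (C OR ((((((A AND B) OR A) AND (A AND B)) OR (A AND B)) OR (A AND B)) OR C))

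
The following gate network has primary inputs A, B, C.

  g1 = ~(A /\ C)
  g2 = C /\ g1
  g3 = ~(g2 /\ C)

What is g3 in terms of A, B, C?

~((C /\ (~(A /\ C))) /\ C)

g1 = ~(A /\ C)
g2 = C /\ g1 = C /\ (~(A /\ C))
g3 = ~(g2 /\ C) = ~((C /\ (~(A /\ C))) /\ C)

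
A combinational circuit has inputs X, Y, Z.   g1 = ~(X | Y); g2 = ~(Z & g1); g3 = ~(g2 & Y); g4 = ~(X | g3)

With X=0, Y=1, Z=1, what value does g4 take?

g1 = ~(0 | 1) = 0
g2 = ~(1 & 0) = 1
g3 = ~(1 & 1) = 0
g4 = ~(0 | 0) = 1

1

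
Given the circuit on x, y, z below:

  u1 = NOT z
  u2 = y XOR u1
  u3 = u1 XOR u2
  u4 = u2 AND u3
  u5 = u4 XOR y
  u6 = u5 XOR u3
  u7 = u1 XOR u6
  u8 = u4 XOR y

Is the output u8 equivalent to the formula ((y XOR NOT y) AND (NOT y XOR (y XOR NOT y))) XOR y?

No

u1 = NOT z
u2 = y XOR u1 = y XOR NOT z
u3 = u1 XOR u2 = NOT z XOR (y XOR NOT z)
u4 = u2 AND u3 = (y XOR NOT z) AND (NOT z XOR (y XOR NOT z))
u8 = u4 XOR y = ((y XOR NOT z) AND (NOT z XOR (y XOR NOT z))) XOR y
At x=0, y=1, z=0: circuit gives 1, formula gives 0.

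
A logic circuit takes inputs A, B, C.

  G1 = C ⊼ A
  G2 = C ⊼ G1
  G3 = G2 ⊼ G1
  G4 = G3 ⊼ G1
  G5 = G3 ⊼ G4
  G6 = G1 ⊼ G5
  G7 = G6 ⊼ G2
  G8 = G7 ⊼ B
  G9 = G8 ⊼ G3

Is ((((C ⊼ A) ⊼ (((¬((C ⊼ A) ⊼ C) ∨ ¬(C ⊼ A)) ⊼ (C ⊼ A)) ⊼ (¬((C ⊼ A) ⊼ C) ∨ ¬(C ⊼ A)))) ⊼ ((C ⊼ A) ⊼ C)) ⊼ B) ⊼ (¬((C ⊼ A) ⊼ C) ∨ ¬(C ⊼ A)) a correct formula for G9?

G1 = C ⊼ A
G2 = C ⊼ G1 = C ⊼ (C ⊼ A)
G3 = G2 ⊼ G1 = (C ⊼ (C ⊼ A)) ⊼ (C ⊼ A)
G4 = G3 ⊼ G1 = ((C ⊼ (C ⊼ A)) ⊼ (C ⊼ A)) ⊼ (C ⊼ A)
G5 = G3 ⊼ G4 = ((C ⊼ (C ⊼ A)) ⊼ (C ⊼ A)) ⊼ (((C ⊼ (C ⊼ A)) ⊼ (C ⊼ A)) ⊼ (C ⊼ A))
G6 = G1 ⊼ G5 = (C ⊼ A) ⊼ (((C ⊼ (C ⊼ A)) ⊼ (C ⊼ A)) ⊼ (((C ⊼ (C ⊼ A)) ⊼ (C ⊼ A)) ⊼ (C ⊼ A)))
G7 = G6 ⊼ G2 = ((C ⊼ A) ⊼ (((C ⊼ (C ⊼ A)) ⊼ (C ⊼ A)) ⊼ (((C ⊼ (C ⊼ A)) ⊼ (C ⊼ A)) ⊼ (C ⊼ A)))) ⊼ (C ⊼ (C ⊼ A))
G8 = G7 ⊼ B = (((C ⊼ A) ⊼ (((C ⊼ (C ⊼ A)) ⊼ (C ⊼ A)) ⊼ (((C ⊼ (C ⊼ A)) ⊼ (C ⊼ A)) ⊼ (C ⊼ A)))) ⊼ (C ⊼ (C ⊼ A))) ⊼ B
G9 = G8 ⊼ G3 = ((((C ⊼ A) ⊼ (((C ⊼ (C ⊼ A)) ⊼ (C ⊼ A)) ⊼ (((C ⊼ (C ⊼ A)) ⊼ (C ⊼ A)) ⊼ (C ⊼ A)))) ⊼ (C ⊼ (C ⊼ A))) ⊼ B) ⊼ ((C ⊼ (C ⊼ A)) ⊼ (C ⊼ A))
At A=0, B=0, C=1: circuit gives 0, formula gives 0.
At A=0, B=0, C=0: circuit gives 1, formula gives 1.
Agrees on all 8 inputs.

Yes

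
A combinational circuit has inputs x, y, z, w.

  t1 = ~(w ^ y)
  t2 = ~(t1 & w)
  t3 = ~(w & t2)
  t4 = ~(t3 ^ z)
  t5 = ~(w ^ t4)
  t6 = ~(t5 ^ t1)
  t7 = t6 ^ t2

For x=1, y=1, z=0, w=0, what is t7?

t1 = ~(0 ^ 1) = 0
t2 = ~(0 & 0) = 1
t3 = ~(0 & 1) = 1
t4 = ~(1 ^ 0) = 0
t5 = ~(0 ^ 0) = 1
t6 = ~(1 ^ 0) = 0
t7 = 0 ^ 1 = 1

1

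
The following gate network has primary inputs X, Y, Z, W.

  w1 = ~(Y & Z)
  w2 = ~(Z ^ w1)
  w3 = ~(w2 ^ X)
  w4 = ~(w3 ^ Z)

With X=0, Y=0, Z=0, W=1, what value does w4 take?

w1 = ~(0 & 0) = 1
w2 = ~(0 ^ 1) = 0
w3 = ~(0 ^ 0) = 1
w4 = ~(1 ^ 0) = 0

0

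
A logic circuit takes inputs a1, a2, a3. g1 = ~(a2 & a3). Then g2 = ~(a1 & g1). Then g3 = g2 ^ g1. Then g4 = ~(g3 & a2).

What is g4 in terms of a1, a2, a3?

g1 = ~(a2 & a3)
g2 = ~(a1 & g1) = ~(a1 & (~(a2 & a3)))
g3 = g2 ^ g1 = (~(a1 & (~(a2 & a3)))) ^ (~(a2 & a3))
g4 = ~(g3 & a2) = ~(((~(a1 & (~(a2 & a3)))) ^ (~(a2 & a3))) & a2)

~(((~(a1 & (~(a2 & a3)))) ^ (~(a2 & a3))) & a2)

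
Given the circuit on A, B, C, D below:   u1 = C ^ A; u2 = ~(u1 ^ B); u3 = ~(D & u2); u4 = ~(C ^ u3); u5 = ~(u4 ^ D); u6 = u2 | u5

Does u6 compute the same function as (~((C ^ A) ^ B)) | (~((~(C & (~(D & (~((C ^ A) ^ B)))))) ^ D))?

No

u1 = C ^ A
u2 = ~(u1 ^ B) = ~((C ^ A) ^ B)
u3 = ~(D & u2) = ~(D & (~((C ^ A) ^ B)))
u4 = ~(C ^ u3) = ~(C ^ (~(D & (~((C ^ A) ^ B)))))
u5 = ~(u4 ^ D) = ~((~(C ^ (~(D & (~((C ^ A) ^ B)))))) ^ D)
u6 = u2 | u5 = (~((C ^ A) ^ B)) | (~((~(C ^ (~(D & (~((C ^ A) ^ B)))))) ^ D))
At A=0, B=0, C=1, D=0: circuit gives 0, formula gives 1.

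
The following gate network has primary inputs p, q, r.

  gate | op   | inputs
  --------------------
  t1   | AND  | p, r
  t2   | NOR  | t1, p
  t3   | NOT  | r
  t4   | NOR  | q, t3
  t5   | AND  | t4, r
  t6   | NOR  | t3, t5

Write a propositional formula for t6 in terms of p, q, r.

NOT r NOR ((q NOR NOT r) AND r)

t3 = NOT r
t4 = q NOR t3 = q NOR NOT r
t5 = t4 AND r = (q NOR NOT r) AND r
t6 = t3 NOR t5 = NOT r NOR ((q NOR NOT r) AND r)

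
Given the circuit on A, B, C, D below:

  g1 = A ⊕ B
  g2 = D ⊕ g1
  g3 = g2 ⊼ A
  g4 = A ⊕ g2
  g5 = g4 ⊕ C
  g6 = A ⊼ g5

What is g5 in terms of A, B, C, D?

(A ⊕ (D ⊕ (A ⊕ B))) ⊕ C

g1 = A ⊕ B
g2 = D ⊕ g1 = D ⊕ (A ⊕ B)
g4 = A ⊕ g2 = A ⊕ (D ⊕ (A ⊕ B))
g5 = g4 ⊕ C = (A ⊕ (D ⊕ (A ⊕ B))) ⊕ C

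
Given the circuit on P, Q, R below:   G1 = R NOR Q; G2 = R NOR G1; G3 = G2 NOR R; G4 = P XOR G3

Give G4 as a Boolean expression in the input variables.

G1 = R NOR Q
G2 = R NOR G1 = R NOR (R NOR Q)
G3 = G2 NOR R = (R NOR (R NOR Q)) NOR R
G4 = P XOR G3 = P XOR ((R NOR (R NOR Q)) NOR R)

P XOR ((R NOR (R NOR Q)) NOR R)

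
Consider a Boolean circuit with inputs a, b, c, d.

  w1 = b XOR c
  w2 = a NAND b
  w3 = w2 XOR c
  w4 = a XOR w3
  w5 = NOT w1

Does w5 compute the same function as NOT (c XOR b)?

Yes

w1 = b XOR c
w5 = NOT w1 = NOT (b XOR c)
At a=0, b=0, c=1, d=0: circuit gives 0, formula gives 0.
At a=0, b=0, c=0, d=0: circuit gives 1, formula gives 1.
Agrees on all 16 inputs.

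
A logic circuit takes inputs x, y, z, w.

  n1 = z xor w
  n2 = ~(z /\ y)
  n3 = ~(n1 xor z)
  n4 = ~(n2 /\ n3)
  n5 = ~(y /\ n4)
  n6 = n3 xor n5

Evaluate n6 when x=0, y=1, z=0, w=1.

n1 = 0 xor 1 = 1
n2 = ~(0 /\ 1) = 1
n3 = ~(1 xor 0) = 0
n4 = ~(1 /\ 0) = 1
n5 = ~(1 /\ 1) = 0
n6 = 0 xor 0 = 0

0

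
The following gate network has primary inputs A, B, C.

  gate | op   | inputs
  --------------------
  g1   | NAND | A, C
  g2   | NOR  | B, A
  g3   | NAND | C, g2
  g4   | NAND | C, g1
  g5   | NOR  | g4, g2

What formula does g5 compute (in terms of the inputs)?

g1 = A NAND C
g2 = B NOR A
g4 = C NAND g1 = C NAND (A NAND C)
g5 = g4 NOR g2 = (C NAND (A NAND C)) NOR (B NOR A)

(C NAND (A NAND C)) NOR (B NOR A)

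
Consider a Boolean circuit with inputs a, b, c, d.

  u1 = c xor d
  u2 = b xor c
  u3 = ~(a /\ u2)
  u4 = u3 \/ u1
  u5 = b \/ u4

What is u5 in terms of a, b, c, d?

u1 = c xor d
u2 = b xor c
u3 = ~(a /\ u2) = ~(a /\ (b xor c))
u4 = u3 \/ u1 = (~(a /\ (b xor c))) \/ (c xor d)
u5 = b \/ u4 = b \/ ((~(a /\ (b xor c))) \/ (c xor d))

b \/ ((~(a /\ (b xor c))) \/ (c xor d))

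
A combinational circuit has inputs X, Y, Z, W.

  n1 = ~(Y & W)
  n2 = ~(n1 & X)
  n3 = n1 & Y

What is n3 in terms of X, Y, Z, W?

(~(Y & W)) & Y

n1 = ~(Y & W)
n3 = n1 & Y = (~(Y & W)) & Y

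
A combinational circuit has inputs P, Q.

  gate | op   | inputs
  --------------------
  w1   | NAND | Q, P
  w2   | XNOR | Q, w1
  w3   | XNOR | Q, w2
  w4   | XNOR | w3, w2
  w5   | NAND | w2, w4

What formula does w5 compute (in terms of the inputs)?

w1 = Q NAND P
w2 = Q XNOR w1 = Q XNOR (Q NAND P)
w3 = Q XNOR w2 = Q XNOR (Q XNOR (Q NAND P))
w4 = w3 XNOR w2 = (Q XNOR (Q XNOR (Q NAND P))) XNOR (Q XNOR (Q NAND P))
w5 = w2 NAND w4 = (Q XNOR (Q NAND P)) NAND ((Q XNOR (Q XNOR (Q NAND P))) XNOR (Q XNOR (Q NAND P)))

(Q XNOR (Q NAND P)) NAND ((Q XNOR (Q XNOR (Q NAND P))) XNOR (Q XNOR (Q NAND P)))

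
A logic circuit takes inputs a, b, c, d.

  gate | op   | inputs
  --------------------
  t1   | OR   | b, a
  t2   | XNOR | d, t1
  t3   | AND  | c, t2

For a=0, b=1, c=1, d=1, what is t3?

1

t1 = 1 OR 0 = 1
t2 = 1 XNOR 1 = 1
t3 = 1 AND 1 = 1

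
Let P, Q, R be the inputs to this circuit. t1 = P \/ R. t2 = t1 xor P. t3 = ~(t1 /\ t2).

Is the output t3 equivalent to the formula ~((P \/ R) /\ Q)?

No

t1 = P \/ R
t2 = t1 xor P = (P \/ R) xor P
t3 = ~(t1 /\ t2) = ~((P \/ R) /\ ((P \/ R) xor P))
At P=0, Q=0, R=1: circuit gives 0, formula gives 1.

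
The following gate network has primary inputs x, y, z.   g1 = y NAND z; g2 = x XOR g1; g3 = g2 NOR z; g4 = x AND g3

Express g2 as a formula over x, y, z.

g1 = y NAND z
g2 = x XOR g1 = x XOR (y NAND z)

x XOR (y NAND z)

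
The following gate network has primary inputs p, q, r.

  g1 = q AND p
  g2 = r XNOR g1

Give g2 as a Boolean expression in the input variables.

r XNOR (q AND p)

g1 = q AND p
g2 = r XNOR g1 = r XNOR (q AND p)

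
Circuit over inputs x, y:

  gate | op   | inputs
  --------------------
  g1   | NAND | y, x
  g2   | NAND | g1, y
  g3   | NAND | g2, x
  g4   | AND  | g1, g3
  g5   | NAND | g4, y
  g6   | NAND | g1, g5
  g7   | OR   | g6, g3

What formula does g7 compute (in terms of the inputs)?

((y NAND x) NAND (((y NAND x) AND (((y NAND x) NAND y) NAND x)) NAND y)) OR (((y NAND x) NAND y) NAND x)

g1 = y NAND x
g2 = g1 NAND y = (y NAND x) NAND y
g3 = g2 NAND x = ((y NAND x) NAND y) NAND x
g4 = g1 AND g3 = (y NAND x) AND (((y NAND x) NAND y) NAND x)
g5 = g4 NAND y = ((y NAND x) AND (((y NAND x) NAND y) NAND x)) NAND y
g6 = g1 NAND g5 = (y NAND x) NAND (((y NAND x) AND (((y NAND x) NAND y) NAND x)) NAND y)
g7 = g6 OR g3 = ((y NAND x) NAND (((y NAND x) AND (((y NAND x) NAND y) NAND x)) NAND y)) OR (((y NAND x) NAND y) NAND x)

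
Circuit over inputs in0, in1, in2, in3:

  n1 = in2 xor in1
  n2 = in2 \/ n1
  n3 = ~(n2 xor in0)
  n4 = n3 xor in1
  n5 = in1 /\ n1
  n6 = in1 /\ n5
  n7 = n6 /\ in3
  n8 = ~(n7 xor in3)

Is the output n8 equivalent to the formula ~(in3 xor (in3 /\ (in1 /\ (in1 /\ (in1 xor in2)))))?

Yes

n1 = in2 xor in1
n5 = in1 /\ n1 = in1 /\ (in2 xor in1)
n6 = in1 /\ n5 = in1 /\ (in1 /\ (in2 xor in1))
n7 = n6 /\ in3 = (in1 /\ (in1 /\ (in2 xor in1))) /\ in3
n8 = ~(n7 xor in3) = ~(((in1 /\ (in1 /\ (in2 xor in1))) /\ in3) xor in3)
At in0=0, in1=0, in2=0, in3=1: circuit gives 0, formula gives 0.
At in0=0, in1=0, in2=0, in3=0: circuit gives 1, formula gives 1.
Agrees on all 16 inputs.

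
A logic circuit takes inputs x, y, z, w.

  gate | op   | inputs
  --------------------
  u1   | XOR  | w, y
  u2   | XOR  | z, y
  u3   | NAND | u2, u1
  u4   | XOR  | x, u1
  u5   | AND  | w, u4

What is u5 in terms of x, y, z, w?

u1 = w XOR y
u4 = x XOR u1 = x XOR (w XOR y)
u5 = w AND u4 = w AND (x XOR (w XOR y))

w AND (x XOR (w XOR y))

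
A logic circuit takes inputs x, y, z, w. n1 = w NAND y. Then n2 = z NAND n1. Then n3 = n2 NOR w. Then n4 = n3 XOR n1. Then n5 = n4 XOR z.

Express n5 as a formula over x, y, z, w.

(((z NAND (w NAND y)) NOR w) XOR (w NAND y)) XOR z

n1 = w NAND y
n2 = z NAND n1 = z NAND (w NAND y)
n3 = n2 NOR w = (z NAND (w NAND y)) NOR w
n4 = n3 XOR n1 = ((z NAND (w NAND y)) NOR w) XOR (w NAND y)
n5 = n4 XOR z = (((z NAND (w NAND y)) NOR w) XOR (w NAND y)) XOR z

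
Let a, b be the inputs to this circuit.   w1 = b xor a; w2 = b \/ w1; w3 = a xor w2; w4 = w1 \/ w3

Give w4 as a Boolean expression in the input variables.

w1 = b xor a
w2 = b \/ w1 = b \/ (b xor a)
w3 = a xor w2 = a xor (b \/ (b xor a))
w4 = w1 \/ w3 = (b xor a) \/ (a xor (b \/ (b xor a)))

(b xor a) \/ (a xor (b \/ (b xor a)))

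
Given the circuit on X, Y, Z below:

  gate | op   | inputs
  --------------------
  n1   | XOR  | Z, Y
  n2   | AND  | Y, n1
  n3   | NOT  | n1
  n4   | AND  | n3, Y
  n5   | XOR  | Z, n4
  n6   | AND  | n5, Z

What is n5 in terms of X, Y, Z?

n1 = Z XOR Y
n3 = NOT n1 = NOT (Z XOR Y)
n4 = n3 AND Y = NOT (Z XOR Y) AND Y
n5 = Z XOR n4 = Z XOR (NOT (Z XOR Y) AND Y)

Z XOR (NOT (Z XOR Y) AND Y)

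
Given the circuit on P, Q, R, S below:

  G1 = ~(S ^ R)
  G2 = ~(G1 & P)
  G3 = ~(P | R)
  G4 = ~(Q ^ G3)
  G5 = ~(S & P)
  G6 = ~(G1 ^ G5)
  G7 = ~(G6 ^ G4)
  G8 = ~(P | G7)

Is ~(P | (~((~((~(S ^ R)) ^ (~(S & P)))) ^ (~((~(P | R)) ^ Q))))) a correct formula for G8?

Yes

G1 = ~(S ^ R)
G3 = ~(P | R)
G4 = ~(Q ^ G3) = ~(Q ^ (~(P | R)))
G5 = ~(S & P)
G6 = ~(G1 ^ G5) = ~((~(S ^ R)) ^ (~(S & P)))
G7 = ~(G6 ^ G4) = ~((~((~(S ^ R)) ^ (~(S & P)))) ^ (~(Q ^ (~(P | R)))))
G8 = ~(P | G7) = ~(P | (~((~((~(S ^ R)) ^ (~(S & P)))) ^ (~(Q ^ (~(P | R)))))))
At P=0, Q=0, R=0, S=1: circuit gives 0, formula gives 0.
At P=0, Q=0, R=0, S=0: circuit gives 1, formula gives 1.
Agrees on all 16 inputs.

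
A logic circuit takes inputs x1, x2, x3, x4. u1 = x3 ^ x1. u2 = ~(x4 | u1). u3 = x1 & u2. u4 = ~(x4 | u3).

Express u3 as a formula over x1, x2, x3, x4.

x1 & (~(x4 | (x3 ^ x1)))

u1 = x3 ^ x1
u2 = ~(x4 | u1) = ~(x4 | (x3 ^ x1))
u3 = x1 & u2 = x1 & (~(x4 | (x3 ^ x1)))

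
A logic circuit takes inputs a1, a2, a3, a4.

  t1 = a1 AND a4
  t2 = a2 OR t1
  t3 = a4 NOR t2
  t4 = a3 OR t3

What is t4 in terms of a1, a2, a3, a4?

t1 = a1 AND a4
t2 = a2 OR t1 = a2 OR (a1 AND a4)
t3 = a4 NOR t2 = a4 NOR (a2 OR (a1 AND a4))
t4 = a3 OR t3 = a3 OR (a4 NOR (a2 OR (a1 AND a4)))

a3 OR (a4 NOR (a2 OR (a1 AND a4)))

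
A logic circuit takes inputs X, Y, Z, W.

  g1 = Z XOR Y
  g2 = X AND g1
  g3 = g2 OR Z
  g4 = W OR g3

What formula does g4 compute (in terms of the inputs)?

W OR ((X AND (Z XOR Y)) OR Z)

g1 = Z XOR Y
g2 = X AND g1 = X AND (Z XOR Y)
g3 = g2 OR Z = (X AND (Z XOR Y)) OR Z
g4 = W OR g3 = W OR ((X AND (Z XOR Y)) OR Z)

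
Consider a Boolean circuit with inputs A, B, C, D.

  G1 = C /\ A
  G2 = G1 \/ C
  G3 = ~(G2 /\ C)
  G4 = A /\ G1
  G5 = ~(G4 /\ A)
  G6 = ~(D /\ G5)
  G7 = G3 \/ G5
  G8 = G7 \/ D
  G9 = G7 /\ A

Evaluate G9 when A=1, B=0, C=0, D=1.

1

G1 = 0 /\ 1 = 0
G2 = 0 \/ 0 = 0
G3 = ~(0 /\ 0) = 1
G4 = 1 /\ 0 = 0
G5 = ~(0 /\ 1) = 1
G7 = 1 \/ 1 = 1
G9 = 1 /\ 1 = 1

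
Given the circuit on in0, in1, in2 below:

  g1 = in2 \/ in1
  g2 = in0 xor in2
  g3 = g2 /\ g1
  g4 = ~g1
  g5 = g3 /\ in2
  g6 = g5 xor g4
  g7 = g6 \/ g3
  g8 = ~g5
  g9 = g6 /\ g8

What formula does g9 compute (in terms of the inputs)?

((((in0 xor in2) /\ (in2 \/ in1)) /\ in2) xor ~(in2 \/ in1)) /\ ~(((in0 xor in2) /\ (in2 \/ in1)) /\ in2)

g1 = in2 \/ in1
g2 = in0 xor in2
g3 = g2 /\ g1 = (in0 xor in2) /\ (in2 \/ in1)
g4 = ~g1 = ~(in2 \/ in1)
g5 = g3 /\ in2 = ((in0 xor in2) /\ (in2 \/ in1)) /\ in2
g6 = g5 xor g4 = (((in0 xor in2) /\ (in2 \/ in1)) /\ in2) xor ~(in2 \/ in1)
g8 = ~g5 = ~(((in0 xor in2) /\ (in2 \/ in1)) /\ in2)
g9 = g6 /\ g8 = ((((in0 xor in2) /\ (in2 \/ in1)) /\ in2) xor ~(in2 \/ in1)) /\ ~(((in0 xor in2) /\ (in2 \/ in1)) /\ in2)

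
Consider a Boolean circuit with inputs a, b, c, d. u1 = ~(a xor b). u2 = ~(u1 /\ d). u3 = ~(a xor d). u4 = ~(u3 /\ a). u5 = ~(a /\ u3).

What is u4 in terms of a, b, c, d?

~((~(a xor d)) /\ a)

u3 = ~(a xor d)
u4 = ~(u3 /\ a) = ~((~(a xor d)) /\ a)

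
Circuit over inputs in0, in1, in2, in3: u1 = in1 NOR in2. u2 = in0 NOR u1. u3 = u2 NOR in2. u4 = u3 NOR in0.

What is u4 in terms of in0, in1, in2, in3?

u1 = in1 NOR in2
u2 = in0 NOR u1 = in0 NOR (in1 NOR in2)
u3 = u2 NOR in2 = (in0 NOR (in1 NOR in2)) NOR in2
u4 = u3 NOR in0 = ((in0 NOR (in1 NOR in2)) NOR in2) NOR in0

((in0 NOR (in1 NOR in2)) NOR in2) NOR in0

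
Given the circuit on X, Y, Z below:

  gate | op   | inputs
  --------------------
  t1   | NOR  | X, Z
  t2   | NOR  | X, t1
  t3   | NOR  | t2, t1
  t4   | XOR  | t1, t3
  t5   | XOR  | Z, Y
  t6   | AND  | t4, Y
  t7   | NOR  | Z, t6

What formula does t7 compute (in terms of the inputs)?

t1 = X NOR Z
t2 = X NOR t1 = X NOR (X NOR Z)
t3 = t2 NOR t1 = (X NOR (X NOR Z)) NOR (X NOR Z)
t4 = t1 XOR t3 = (X NOR Z) XOR ((X NOR (X NOR Z)) NOR (X NOR Z))
t6 = t4 AND Y = ((X NOR Z) XOR ((X NOR (X NOR Z)) NOR (X NOR Z))) AND Y
t7 = Z NOR t6 = Z NOR (((X NOR Z) XOR ((X NOR (X NOR Z)) NOR (X NOR Z))) AND Y)

Z NOR (((X NOR Z) XOR ((X NOR (X NOR Z)) NOR (X NOR Z))) AND Y)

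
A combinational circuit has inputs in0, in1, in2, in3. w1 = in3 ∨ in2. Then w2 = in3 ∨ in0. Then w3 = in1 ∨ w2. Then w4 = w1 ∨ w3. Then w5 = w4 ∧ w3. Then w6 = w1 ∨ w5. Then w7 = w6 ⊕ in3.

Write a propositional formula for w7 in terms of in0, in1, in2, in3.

((in3 ∨ in2) ∨ (((in3 ∨ in2) ∨ (in1 ∨ (in3 ∨ in0))) ∧ (in1 ∨ (in3 ∨ in0)))) ⊕ in3

w1 = in3 ∨ in2
w2 = in3 ∨ in0
w3 = in1 ∨ w2 = in1 ∨ (in3 ∨ in0)
w4 = w1 ∨ w3 = (in3 ∨ in2) ∨ (in1 ∨ (in3 ∨ in0))
w5 = w4 ∧ w3 = ((in3 ∨ in2) ∨ (in1 ∨ (in3 ∨ in0))) ∧ (in1 ∨ (in3 ∨ in0))
w6 = w1 ∨ w5 = (in3 ∨ in2) ∨ (((in3 ∨ in2) ∨ (in1 ∨ (in3 ∨ in0))) ∧ (in1 ∨ (in3 ∨ in0)))
w7 = w6 ⊕ in3 = ((in3 ∨ in2) ∨ (((in3 ∨ in2) ∨ (in1 ∨ (in3 ∨ in0))) ∧ (in1 ∨ (in3 ∨ in0)))) ⊕ in3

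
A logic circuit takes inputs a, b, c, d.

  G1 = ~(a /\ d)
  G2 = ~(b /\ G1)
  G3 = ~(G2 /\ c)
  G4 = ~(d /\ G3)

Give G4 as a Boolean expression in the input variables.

G1 = ~(a /\ d)
G2 = ~(b /\ G1) = ~(b /\ (~(a /\ d)))
G3 = ~(G2 /\ c) = ~((~(b /\ (~(a /\ d)))) /\ c)
G4 = ~(d /\ G3) = ~(d /\ (~((~(b /\ (~(a /\ d)))) /\ c)))

~(d /\ (~((~(b /\ (~(a /\ d)))) /\ c)))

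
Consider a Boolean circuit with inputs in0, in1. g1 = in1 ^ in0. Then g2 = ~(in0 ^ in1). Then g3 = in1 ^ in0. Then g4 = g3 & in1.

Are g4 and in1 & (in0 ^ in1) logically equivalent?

g3 = in1 ^ in0
g4 = g3 & in1 = (in1 ^ in0) & in1
At in0=0, in1=0: circuit gives 0, formula gives 0.
At in0=0, in1=1: circuit gives 1, formula gives 1.
Agrees on all 4 inputs.

Yes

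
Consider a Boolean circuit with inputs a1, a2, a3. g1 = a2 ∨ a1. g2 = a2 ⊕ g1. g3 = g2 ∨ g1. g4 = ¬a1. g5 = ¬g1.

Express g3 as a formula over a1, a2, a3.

g1 = a2 ∨ a1
g2 = a2 ⊕ g1 = a2 ⊕ (a2 ∨ a1)
g3 = g2 ∨ g1 = (a2 ⊕ (a2 ∨ a1)) ∨ (a2 ∨ a1)

(a2 ⊕ (a2 ∨ a1)) ∨ (a2 ∨ a1)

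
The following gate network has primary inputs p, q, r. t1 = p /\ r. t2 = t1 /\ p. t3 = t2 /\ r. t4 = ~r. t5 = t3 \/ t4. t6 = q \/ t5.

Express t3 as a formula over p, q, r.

((p /\ r) /\ p) /\ r

t1 = p /\ r
t2 = t1 /\ p = (p /\ r) /\ p
t3 = t2 /\ r = ((p /\ r) /\ p) /\ r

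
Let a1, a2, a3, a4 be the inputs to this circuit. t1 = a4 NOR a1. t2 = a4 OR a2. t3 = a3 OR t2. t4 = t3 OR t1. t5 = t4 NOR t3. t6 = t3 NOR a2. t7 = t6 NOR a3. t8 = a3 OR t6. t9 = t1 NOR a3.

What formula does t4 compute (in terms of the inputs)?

t1 = a4 NOR a1
t2 = a4 OR a2
t3 = a3 OR t2 = a3 OR (a4 OR a2)
t4 = t3 OR t1 = (a3 OR (a4 OR a2)) OR (a4 NOR a1)

(a3 OR (a4 OR a2)) OR (a4 NOR a1)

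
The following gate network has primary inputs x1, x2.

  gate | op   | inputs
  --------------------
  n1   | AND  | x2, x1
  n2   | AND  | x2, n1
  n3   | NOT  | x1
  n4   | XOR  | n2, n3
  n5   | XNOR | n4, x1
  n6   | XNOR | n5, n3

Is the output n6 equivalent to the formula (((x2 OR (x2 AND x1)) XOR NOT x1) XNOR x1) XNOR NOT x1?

No

n1 = x2 AND x1
n2 = x2 AND n1 = x2 AND (x2 AND x1)
n3 = NOT x1
n4 = n2 XOR n3 = (x2 AND (x2 AND x1)) XOR NOT x1
n5 = n4 XNOR x1 = ((x2 AND (x2 AND x1)) XOR NOT x1) XNOR x1
n6 = n5 XNOR n3 = (((x2 AND (x2 AND x1)) XOR NOT x1) XNOR x1) XNOR NOT x1
At x1=0, x2=1: circuit gives 0, formula gives 1.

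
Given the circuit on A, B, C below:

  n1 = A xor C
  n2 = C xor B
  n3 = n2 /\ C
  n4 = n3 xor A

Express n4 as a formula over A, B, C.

n2 = C xor B
n3 = n2 /\ C = (C xor B) /\ C
n4 = n3 xor A = ((C xor B) /\ C) xor A

((C xor B) /\ C) xor A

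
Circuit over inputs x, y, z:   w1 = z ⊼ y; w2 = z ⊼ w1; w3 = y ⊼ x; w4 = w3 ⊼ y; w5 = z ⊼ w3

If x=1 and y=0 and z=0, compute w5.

w3 = 0 ⊼ 1 = 1
w5 = 0 ⊼ 1 = 1

1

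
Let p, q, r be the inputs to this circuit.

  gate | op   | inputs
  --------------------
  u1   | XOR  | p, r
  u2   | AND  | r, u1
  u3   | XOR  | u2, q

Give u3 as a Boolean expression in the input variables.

(r AND (p XOR r)) XOR q

u1 = p XOR r
u2 = r AND u1 = r AND (p XOR r)
u3 = u2 XOR q = (r AND (p XOR r)) XOR q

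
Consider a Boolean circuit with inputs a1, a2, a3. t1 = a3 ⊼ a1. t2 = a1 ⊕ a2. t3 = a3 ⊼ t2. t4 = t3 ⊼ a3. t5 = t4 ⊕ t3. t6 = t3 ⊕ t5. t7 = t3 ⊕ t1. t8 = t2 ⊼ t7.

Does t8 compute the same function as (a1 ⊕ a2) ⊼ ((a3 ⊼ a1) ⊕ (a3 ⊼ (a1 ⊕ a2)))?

Yes

t1 = a3 ⊼ a1
t2 = a1 ⊕ a2
t3 = a3 ⊼ t2 = a3 ⊼ (a1 ⊕ a2)
t7 = t3 ⊕ t1 = (a3 ⊼ (a1 ⊕ a2)) ⊕ (a3 ⊼ a1)
t8 = t2 ⊼ t7 = (a1 ⊕ a2) ⊼ ((a3 ⊼ (a1 ⊕ a2)) ⊕ (a3 ⊼ a1))
At a1=0, a2=1, a3=1: circuit gives 0, formula gives 0.
At a1=0, a2=0, a3=0: circuit gives 1, formula gives 1.
Agrees on all 8 inputs.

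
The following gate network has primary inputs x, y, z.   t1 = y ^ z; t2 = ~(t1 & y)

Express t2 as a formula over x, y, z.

~((y ^ z) & y)

t1 = y ^ z
t2 = ~(t1 & y) = ~((y ^ z) & y)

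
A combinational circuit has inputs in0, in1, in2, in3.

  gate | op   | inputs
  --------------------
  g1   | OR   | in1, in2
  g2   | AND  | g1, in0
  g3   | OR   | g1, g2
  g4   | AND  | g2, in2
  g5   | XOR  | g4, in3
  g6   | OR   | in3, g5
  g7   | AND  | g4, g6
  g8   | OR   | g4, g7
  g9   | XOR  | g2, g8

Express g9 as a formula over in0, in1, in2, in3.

((in1 OR in2) AND in0) XOR ((((in1 OR in2) AND in0) AND in2) OR ((((in1 OR in2) AND in0) AND in2) AND (in3 OR ((((in1 OR in2) AND in0) AND in2) XOR in3))))

g1 = in1 OR in2
g2 = g1 AND in0 = (in1 OR in2) AND in0
g4 = g2 AND in2 = ((in1 OR in2) AND in0) AND in2
g5 = g4 XOR in3 = (((in1 OR in2) AND in0) AND in2) XOR in3
g6 = in3 OR g5 = in3 OR ((((in1 OR in2) AND in0) AND in2) XOR in3)
g7 = g4 AND g6 = (((in1 OR in2) AND in0) AND in2) AND (in3 OR ((((in1 OR in2) AND in0) AND in2) XOR in3))
g8 = g4 OR g7 = (((in1 OR in2) AND in0) AND in2) OR ((((in1 OR in2) AND in0) AND in2) AND (in3 OR ((((in1 OR in2) AND in0) AND in2) XOR in3)))
g9 = g2 XOR g8 = ((in1 OR in2) AND in0) XOR ((((in1 OR in2) AND in0) AND in2) OR ((((in1 OR in2) AND in0) AND in2) AND (in3 OR ((((in1 OR in2) AND in0) AND in2) XOR in3))))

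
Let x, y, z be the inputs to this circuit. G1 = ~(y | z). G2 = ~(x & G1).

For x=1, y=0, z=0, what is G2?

0

G1 = ~(0 | 0) = 1
G2 = ~(1 & 1) = 0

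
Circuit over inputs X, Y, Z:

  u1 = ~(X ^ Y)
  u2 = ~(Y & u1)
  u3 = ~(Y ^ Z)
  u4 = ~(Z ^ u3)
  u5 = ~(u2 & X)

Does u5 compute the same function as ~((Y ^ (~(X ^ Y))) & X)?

u1 = ~(X ^ Y)
u2 = ~(Y & u1) = ~(Y & (~(X ^ Y)))
u5 = ~(u2 & X) = ~((~(Y & (~(X ^ Y)))) & X)
At X=1, Y=0, Z=0: circuit gives 0, formula gives 1.

No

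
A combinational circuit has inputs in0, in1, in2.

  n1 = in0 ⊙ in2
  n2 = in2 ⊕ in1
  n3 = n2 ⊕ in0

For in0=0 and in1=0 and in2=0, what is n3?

0

n2 = 0 ⊕ 0 = 0
n3 = 0 ⊕ 0 = 0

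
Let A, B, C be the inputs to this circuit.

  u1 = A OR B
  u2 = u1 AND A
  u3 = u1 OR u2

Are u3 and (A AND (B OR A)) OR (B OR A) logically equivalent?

Yes

u1 = A OR B
u2 = u1 AND A = (A OR B) AND A
u3 = u1 OR u2 = (A OR B) OR ((A OR B) AND A)
At A=0, B=0, C=0: circuit gives 0, formula gives 0.
At A=0, B=1, C=0: circuit gives 1, formula gives 1.
Agrees on all 8 inputs.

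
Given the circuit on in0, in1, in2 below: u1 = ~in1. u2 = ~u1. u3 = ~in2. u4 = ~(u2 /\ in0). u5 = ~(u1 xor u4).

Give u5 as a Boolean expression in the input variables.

~(~in1 xor (~(~~in1 /\ in0)))

u1 = ~in1
u2 = ~u1 = ~~in1
u4 = ~(u2 /\ in0) = ~(~~in1 /\ in0)
u5 = ~(u1 xor u4) = ~(~in1 xor (~(~~in1 /\ in0)))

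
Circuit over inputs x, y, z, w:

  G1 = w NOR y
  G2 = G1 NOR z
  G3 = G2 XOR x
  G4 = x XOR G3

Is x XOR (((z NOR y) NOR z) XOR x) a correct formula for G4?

No

G1 = w NOR y
G2 = G1 NOR z = (w NOR y) NOR z
G3 = G2 XOR x = ((w NOR y) NOR z) XOR x
G4 = x XOR G3 = x XOR (((w NOR y) NOR z) XOR x)
At x=0, y=0, z=0, w=1: circuit gives 1, formula gives 0.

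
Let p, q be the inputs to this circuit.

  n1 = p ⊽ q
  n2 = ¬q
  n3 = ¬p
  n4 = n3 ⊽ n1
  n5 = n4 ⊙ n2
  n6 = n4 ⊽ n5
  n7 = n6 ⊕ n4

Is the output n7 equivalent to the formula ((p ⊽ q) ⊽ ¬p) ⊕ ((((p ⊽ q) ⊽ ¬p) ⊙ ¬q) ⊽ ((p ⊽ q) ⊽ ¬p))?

n1 = p ⊽ q
n2 = ¬q
n3 = ¬p
n4 = n3 ⊽ n1 = ¬p ⊽ (p ⊽ q)
n5 = n4 ⊙ n2 = (¬p ⊽ (p ⊽ q)) ⊙ ¬q
n6 = n4 ⊽ n5 = (¬p ⊽ (p ⊽ q)) ⊽ ((¬p ⊽ (p ⊽ q)) ⊙ ¬q)
n7 = n6 ⊕ n4 = ((¬p ⊽ (p ⊽ q)) ⊽ ((¬p ⊽ (p ⊽ q)) ⊙ ¬q)) ⊕ (¬p ⊽ (p ⊽ q))
At p=0, q=1: circuit gives 0, formula gives 0.
At p=0, q=0: circuit gives 1, formula gives 1.
Agrees on all 4 inputs.

Yes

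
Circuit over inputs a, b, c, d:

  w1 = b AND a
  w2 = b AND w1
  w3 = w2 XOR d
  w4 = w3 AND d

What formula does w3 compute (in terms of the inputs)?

(b AND (b AND a)) XOR d

w1 = b AND a
w2 = b AND w1 = b AND (b AND a)
w3 = w2 XOR d = (b AND (b AND a)) XOR d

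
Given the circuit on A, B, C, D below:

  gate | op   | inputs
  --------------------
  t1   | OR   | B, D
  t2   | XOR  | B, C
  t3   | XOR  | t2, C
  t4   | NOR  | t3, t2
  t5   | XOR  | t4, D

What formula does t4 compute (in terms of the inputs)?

((B XOR C) XOR C) NOR (B XOR C)

t2 = B XOR C
t3 = t2 XOR C = (B XOR C) XOR C
t4 = t3 NOR t2 = ((B XOR C) XOR C) NOR (B XOR C)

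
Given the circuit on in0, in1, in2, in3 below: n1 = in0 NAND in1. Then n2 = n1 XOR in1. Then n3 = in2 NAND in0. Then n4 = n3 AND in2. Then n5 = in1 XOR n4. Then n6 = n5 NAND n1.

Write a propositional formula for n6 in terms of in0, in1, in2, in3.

n1 = in0 NAND in1
n3 = in2 NAND in0
n4 = n3 AND in2 = (in2 NAND in0) AND in2
n5 = in1 XOR n4 = in1 XOR ((in2 NAND in0) AND in2)
n6 = n5 NAND n1 = (in1 XOR ((in2 NAND in0) AND in2)) NAND (in0 NAND in1)

(in1 XOR ((in2 NAND in0) AND in2)) NAND (in0 NAND in1)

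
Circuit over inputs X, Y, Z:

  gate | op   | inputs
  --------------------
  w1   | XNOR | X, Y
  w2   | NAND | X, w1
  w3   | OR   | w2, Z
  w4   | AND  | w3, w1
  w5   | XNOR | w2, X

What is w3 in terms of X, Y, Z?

w1 = X XNOR Y
w2 = X NAND w1 = X NAND (X XNOR Y)
w3 = w2 OR Z = (X NAND (X XNOR Y)) OR Z

(X NAND (X XNOR Y)) OR Z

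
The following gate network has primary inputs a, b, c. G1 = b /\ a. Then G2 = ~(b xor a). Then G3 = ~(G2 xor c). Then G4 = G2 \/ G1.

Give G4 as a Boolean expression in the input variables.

(~(b xor a)) \/ (b /\ a)

G1 = b /\ a
G2 = ~(b xor a)
G4 = G2 \/ G1 = (~(b xor a)) \/ (b /\ a)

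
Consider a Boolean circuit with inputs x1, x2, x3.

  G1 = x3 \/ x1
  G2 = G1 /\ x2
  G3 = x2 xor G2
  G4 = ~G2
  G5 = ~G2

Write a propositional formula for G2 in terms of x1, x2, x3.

G1 = x3 \/ x1
G2 = G1 /\ x2 = (x3 \/ x1) /\ x2

(x3 \/ x1) /\ x2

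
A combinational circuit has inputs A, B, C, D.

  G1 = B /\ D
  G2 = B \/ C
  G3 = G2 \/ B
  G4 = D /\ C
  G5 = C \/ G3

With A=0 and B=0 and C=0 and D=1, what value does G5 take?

0

G2 = 0 \/ 0 = 0
G3 = 0 \/ 0 = 0
G5 = 0 \/ 0 = 0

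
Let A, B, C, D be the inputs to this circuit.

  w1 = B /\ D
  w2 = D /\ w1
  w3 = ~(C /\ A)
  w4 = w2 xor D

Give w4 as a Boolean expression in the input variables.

(D /\ (B /\ D)) xor D

w1 = B /\ D
w2 = D /\ w1 = D /\ (B /\ D)
w4 = w2 xor D = (D /\ (B /\ D)) xor D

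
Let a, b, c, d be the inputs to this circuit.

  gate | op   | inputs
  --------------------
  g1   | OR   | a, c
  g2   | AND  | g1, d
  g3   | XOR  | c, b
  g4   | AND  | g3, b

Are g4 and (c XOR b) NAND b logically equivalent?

g3 = c XOR b
g4 = g3 AND b = (c XOR b) AND b
At a=0, b=0, c=0, d=0: circuit gives 0, formula gives 1.

No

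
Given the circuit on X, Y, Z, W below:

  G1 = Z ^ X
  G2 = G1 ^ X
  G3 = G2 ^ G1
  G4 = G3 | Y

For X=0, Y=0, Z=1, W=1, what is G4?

0

G1 = 1 ^ 0 = 1
G2 = 1 ^ 0 = 1
G3 = 1 ^ 1 = 0
G4 = 0 | 0 = 0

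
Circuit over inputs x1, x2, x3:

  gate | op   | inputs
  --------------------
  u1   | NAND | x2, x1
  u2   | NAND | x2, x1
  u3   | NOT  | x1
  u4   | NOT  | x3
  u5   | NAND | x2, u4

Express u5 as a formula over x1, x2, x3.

x2 NAND NOT x3

u4 = NOT x3
u5 = x2 NAND u4 = x2 NAND NOT x3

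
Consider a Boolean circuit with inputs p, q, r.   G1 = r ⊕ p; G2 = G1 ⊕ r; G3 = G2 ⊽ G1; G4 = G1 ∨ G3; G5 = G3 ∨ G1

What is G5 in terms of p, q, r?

G1 = r ⊕ p
G2 = G1 ⊕ r = (r ⊕ p) ⊕ r
G3 = G2 ⊽ G1 = ((r ⊕ p) ⊕ r) ⊽ (r ⊕ p)
G5 = G3 ∨ G1 = (((r ⊕ p) ⊕ r) ⊽ (r ⊕ p)) ∨ (r ⊕ p)

(((r ⊕ p) ⊕ r) ⊽ (r ⊕ p)) ∨ (r ⊕ p)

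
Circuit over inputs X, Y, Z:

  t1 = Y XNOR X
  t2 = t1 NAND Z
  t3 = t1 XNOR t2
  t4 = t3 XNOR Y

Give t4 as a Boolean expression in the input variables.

t1 = Y XNOR X
t2 = t1 NAND Z = (Y XNOR X) NAND Z
t3 = t1 XNOR t2 = (Y XNOR X) XNOR ((Y XNOR X) NAND Z)
t4 = t3 XNOR Y = ((Y XNOR X) XNOR ((Y XNOR X) NAND Z)) XNOR Y

((Y XNOR X) XNOR ((Y XNOR X) NAND Z)) XNOR Y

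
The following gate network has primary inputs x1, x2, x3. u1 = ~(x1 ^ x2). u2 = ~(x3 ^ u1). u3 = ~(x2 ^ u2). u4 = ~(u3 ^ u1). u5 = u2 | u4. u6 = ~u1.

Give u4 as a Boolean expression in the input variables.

u1 = ~(x1 ^ x2)
u2 = ~(x3 ^ u1) = ~(x3 ^ (~(x1 ^ x2)))
u3 = ~(x2 ^ u2) = ~(x2 ^ (~(x3 ^ (~(x1 ^ x2)))))
u4 = ~(u3 ^ u1) = ~((~(x2 ^ (~(x3 ^ (~(x1 ^ x2)))))) ^ (~(x1 ^ x2)))

~((~(x2 ^ (~(x3 ^ (~(x1 ^ x2)))))) ^ (~(x1 ^ x2)))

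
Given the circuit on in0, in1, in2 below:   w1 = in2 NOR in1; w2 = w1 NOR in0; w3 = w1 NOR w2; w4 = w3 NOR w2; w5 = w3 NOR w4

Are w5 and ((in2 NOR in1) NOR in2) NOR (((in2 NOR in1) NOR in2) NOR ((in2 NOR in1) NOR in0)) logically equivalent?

w1 = in2 NOR in1
w2 = w1 NOR in0 = (in2 NOR in1) NOR in0
w3 = w1 NOR w2 = (in2 NOR in1) NOR ((in2 NOR in1) NOR in0)
w4 = w3 NOR w2 = ((in2 NOR in1) NOR ((in2 NOR in1) NOR in0)) NOR ((in2 NOR in1) NOR in0)
w5 = w3 NOR w4 = ((in2 NOR in1) NOR ((in2 NOR in1) NOR in0)) NOR (((in2 NOR in1) NOR ((in2 NOR in1) NOR in0)) NOR ((in2 NOR in1) NOR in0))
At in0=0, in1=1, in2=0: circuit gives 1, formula gives 0.

No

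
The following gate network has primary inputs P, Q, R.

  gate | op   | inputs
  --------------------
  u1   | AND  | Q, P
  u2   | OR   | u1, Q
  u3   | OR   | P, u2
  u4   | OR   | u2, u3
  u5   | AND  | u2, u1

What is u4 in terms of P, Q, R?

((Q AND P) OR Q) OR (P OR ((Q AND P) OR Q))

u1 = Q AND P
u2 = u1 OR Q = (Q AND P) OR Q
u3 = P OR u2 = P OR ((Q AND P) OR Q)
u4 = u2 OR u3 = ((Q AND P) OR Q) OR (P OR ((Q AND P) OR Q))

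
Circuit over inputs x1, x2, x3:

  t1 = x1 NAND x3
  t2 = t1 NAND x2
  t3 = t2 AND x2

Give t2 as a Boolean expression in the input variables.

t1 = x1 NAND x3
t2 = t1 NAND x2 = (x1 NAND x3) NAND x2

(x1 NAND x3) NAND x2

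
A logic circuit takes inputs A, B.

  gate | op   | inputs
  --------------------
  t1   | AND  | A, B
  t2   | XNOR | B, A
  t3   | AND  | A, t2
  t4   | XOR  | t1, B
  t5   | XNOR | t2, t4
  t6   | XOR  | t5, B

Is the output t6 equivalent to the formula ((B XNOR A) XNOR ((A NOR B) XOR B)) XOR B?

t1 = A AND B
t2 = B XNOR A
t4 = t1 XOR B = (A AND B) XOR B
t5 = t2 XNOR t4 = (B XNOR A) XNOR ((A AND B) XOR B)
t6 = t5 XOR B = ((B XNOR A) XNOR ((A AND B) XOR B)) XOR B
At A=0, B=0: circuit gives 0, formula gives 1.

No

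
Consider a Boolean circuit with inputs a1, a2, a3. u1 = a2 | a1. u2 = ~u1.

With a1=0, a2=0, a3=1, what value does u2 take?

u1 = 0 | 0 = 0
u2 = ~0 = 1

1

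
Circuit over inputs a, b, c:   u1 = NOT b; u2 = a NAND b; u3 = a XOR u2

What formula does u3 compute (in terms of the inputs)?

u2 = a NAND b
u3 = a XOR u2 = a XOR (a NAND b)

a XOR (a NAND b)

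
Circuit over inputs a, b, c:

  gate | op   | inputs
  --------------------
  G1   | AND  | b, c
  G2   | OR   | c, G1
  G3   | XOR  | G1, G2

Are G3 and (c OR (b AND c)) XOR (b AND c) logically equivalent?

Yes

G1 = b AND c
G2 = c OR G1 = c OR (b AND c)
G3 = G1 XOR G2 = (b AND c) XOR (c OR (b AND c))
At a=0, b=0, c=0: circuit gives 0, formula gives 0.
At a=0, b=0, c=1: circuit gives 1, formula gives 1.
Agrees on all 8 inputs.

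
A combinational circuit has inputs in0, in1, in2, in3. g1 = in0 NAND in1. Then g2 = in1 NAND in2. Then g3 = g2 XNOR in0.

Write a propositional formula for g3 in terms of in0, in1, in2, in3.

g2 = in1 NAND in2
g3 = g2 XNOR in0 = (in1 NAND in2) XNOR in0

(in1 NAND in2) XNOR in0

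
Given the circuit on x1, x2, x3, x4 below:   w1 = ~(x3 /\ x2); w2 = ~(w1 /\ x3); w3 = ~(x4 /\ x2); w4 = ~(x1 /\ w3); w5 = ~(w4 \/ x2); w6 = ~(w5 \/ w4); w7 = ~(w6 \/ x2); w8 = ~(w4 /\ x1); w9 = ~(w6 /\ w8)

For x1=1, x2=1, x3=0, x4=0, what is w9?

w3 = ~(0 /\ 1) = 1
w4 = ~(1 /\ 1) = 0
w5 = ~(0 \/ 1) = 0
w6 = ~(0 \/ 0) = 1
w8 = ~(0 /\ 1) = 1
w9 = ~(1 /\ 1) = 0

0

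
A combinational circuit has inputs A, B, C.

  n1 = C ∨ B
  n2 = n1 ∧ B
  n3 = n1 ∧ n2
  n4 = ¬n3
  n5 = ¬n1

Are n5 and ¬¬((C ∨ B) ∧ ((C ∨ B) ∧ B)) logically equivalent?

No

n1 = C ∨ B
n5 = ¬n1 = ¬(C ∨ B)
At A=0, B=0, C=0: circuit gives 1, formula gives 0.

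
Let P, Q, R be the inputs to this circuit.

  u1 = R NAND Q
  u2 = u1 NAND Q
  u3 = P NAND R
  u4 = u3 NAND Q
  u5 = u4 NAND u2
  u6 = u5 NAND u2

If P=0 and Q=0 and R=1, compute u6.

u1 = 1 NAND 0 = 1
u2 = 1 NAND 0 = 1
u3 = 0 NAND 1 = 1
u4 = 1 NAND 0 = 1
u5 = 1 NAND 1 = 0
u6 = 0 NAND 1 = 1

1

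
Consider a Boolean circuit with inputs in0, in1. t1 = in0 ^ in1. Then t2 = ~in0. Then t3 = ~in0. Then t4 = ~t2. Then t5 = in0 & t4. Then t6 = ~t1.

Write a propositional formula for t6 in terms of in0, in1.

~(in0 ^ in1)

t1 = in0 ^ in1
t6 = ~t1 = ~(in0 ^ in1)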